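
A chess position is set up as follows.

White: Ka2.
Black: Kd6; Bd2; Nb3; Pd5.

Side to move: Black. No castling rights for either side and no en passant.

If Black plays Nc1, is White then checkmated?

no

After Nc1: white king on a2; in check: yes, from the black knight on c1.
White has 4 legal replies: Ka3, Kb2, Kb1, Ka1.
In check but a legal move exists → not checkmate.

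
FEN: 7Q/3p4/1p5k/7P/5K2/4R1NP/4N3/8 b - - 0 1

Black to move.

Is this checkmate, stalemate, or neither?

Black to move; black king on h6.
In check: yes, from the white queen on h8.
King squares — g5: attacked by Kf4; h5: attacked by Ng3; g6: attacked by Ph5; g7: attacked by Qh8; h7: attacked by Qh8.
Legal moves for Black: none.
In check with no legal moves → checkmate.

checkmate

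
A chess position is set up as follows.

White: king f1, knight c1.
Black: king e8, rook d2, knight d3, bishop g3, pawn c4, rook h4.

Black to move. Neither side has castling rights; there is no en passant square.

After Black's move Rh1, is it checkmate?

yes

After Rh1: white king on f1; in check: yes, from the black rook on h1.
King squares — e1: attacked by Rh1; g1: attacked by Rh1; e2: attacked by Rd2; f2: attacked by Rd2; g2: attacked by Rd2.
White has no legal moves → checkmate.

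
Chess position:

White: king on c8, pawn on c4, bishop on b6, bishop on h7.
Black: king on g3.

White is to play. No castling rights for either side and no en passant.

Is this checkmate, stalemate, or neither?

neither

White to move; white king on c8.
In check: no.
Legal moves for White include: Kd8, Kb8, Kd7, Kc7, Kb7, Bg8, Bg6, Bf5, Be4, Bd3, Bc2, Bb1, Bd8, Bc7+, Ba7, Bc5, Ba5, Bd4, ... (list truncated; more exist).
White has legal moves and is not in check → neither.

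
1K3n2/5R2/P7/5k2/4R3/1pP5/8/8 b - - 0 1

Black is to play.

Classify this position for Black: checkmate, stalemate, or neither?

neither

Black to move; black king on f5.
In check: yes, from the white rook on f7.
Legal moves for Black: Kg6, Kg5, Kxe4.
Black is in check but has 3 legal moves → neither.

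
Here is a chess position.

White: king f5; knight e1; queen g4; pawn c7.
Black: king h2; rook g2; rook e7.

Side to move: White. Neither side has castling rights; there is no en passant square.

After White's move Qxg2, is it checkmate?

yes

After Qxg2: black king on h2; in check: yes, from the white queen on g2.
King squares — g1: attacked by Qg2; h1: attacked by Qg2; g2: attacked by Ne1; g3: attacked by Qg2; h3: attacked by Qg2.
Black has no legal moves → checkmate.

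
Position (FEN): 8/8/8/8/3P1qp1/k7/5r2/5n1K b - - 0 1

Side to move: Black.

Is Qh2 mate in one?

yes

After Qh2: white king on h1; in check: yes, from the black queen on h2.
King squares — g1: attacked by Qh2; g2: attacked by Rf2; h2: attacked by Nf1.
White has no legal moves → checkmate.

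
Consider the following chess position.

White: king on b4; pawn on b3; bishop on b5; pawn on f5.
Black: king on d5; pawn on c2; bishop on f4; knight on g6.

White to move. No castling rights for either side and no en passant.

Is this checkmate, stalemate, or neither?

neither

White to move; white king on b4.
In check: no.
Legal moves for White: Be8, Bd7, Bc6+, Ba6, Bc4+, Ba4, Bd3, Be2, Bf1, Ka5, Ka4, Kc3, Ka3, fxg6, f6.
White has 15 legal moves and is not in check → neither.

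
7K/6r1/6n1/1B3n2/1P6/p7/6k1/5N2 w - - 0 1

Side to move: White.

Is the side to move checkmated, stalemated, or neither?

checkmate

White to move; white king on h8.
In check: yes, from the black knight on g6.
King squares — g7: attacked by Nf5; h7: attacked by Rg7; g8: attacked by Rg7.
Legal moves for White: none.
In check with no legal moves → checkmate.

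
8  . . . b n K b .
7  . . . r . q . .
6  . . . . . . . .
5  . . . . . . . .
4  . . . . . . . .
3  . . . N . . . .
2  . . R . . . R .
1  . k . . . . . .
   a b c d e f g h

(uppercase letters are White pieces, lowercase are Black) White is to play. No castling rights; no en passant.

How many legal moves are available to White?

0

White to move; king on f8.
In check: yes, from the black queen on f7.
Legal moves: none.
Count: 0.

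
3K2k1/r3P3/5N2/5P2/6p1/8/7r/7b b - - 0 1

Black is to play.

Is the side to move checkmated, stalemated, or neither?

Black to move; black king on g8.
In check: yes, from the white knight on f6.
King squares — f7: available; g7: available; h7: attacked by Nf6; f8: attacked by Pe7; h8: available.
Legal moves for Black: Kh8, Kg7, Kf7.
Black is in check but has 3 legal moves → neither.

neither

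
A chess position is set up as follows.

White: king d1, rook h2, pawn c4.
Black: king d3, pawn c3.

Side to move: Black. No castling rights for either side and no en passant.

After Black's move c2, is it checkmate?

no

After c2: white king on d1; in check: yes, from the black pawn on c2.
White has 3 legal replies: Ke1, Kc1, Rxc2.
In check but a legal move exists → not checkmate.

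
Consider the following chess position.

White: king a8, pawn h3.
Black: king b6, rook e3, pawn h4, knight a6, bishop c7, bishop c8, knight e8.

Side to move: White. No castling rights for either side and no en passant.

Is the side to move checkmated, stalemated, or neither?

White to move; white king on a8.
In check: no.
King squares — a7: attacked by Kb6; b7: attacked by Kb6; b8: attacked by Na6.
Legal moves for White: none.
Not in check and no legal moves → stalemate.

stalemate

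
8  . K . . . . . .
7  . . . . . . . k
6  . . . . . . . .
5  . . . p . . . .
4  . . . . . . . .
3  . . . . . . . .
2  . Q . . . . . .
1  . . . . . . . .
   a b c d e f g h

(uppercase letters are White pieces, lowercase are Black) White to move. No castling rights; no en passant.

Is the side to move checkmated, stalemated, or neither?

neither

White to move; white king on b8.
In check: no.
Legal moves for White include: Kc8, Ka8, Kc7, Kb7, Ka7, Qh8+, Qg7+, Qb7+, Qf6, Qb6, Qe5, Qb5, Qd4, Qb4, Qc3, Qb3, Qa3, Qh2+, ... (list truncated; more exist).
White has legal moves and is not in check → neither.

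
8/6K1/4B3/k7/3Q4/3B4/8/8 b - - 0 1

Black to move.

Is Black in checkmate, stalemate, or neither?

stalemate

Black to move; black king on a5.
In check: no.
King squares — a4: attacked by Qd4; b4: attacked by Qd4; b5: attacked by Bd3; a6: attacked by Bd3; b6: attacked by Qd4.
Legal moves for Black: none.
Not in check and no legal moves → stalemate.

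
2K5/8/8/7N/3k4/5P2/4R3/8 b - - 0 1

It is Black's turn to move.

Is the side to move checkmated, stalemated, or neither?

neither

Black to move; black king on d4.
In check: no.
Legal moves for Black: Kd5, Kc5, Kc4, Kd3, Kc3.
Black has 5 legal moves and is not in check → neither.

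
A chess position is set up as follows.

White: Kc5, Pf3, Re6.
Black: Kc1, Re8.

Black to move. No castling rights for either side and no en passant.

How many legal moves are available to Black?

14

Black to move; king on c1.
In check: no.
Legal moves: Rh8, Rg8, Rf8, Rd8, Rc8+, Rb8, Ra8, Re7, Rxe6, Kd2, Kc2, Kb2, Kd1, Kb1.
Count: 14.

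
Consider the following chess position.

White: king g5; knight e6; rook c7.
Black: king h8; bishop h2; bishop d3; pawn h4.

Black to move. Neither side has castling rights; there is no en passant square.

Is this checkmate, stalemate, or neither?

neither

Black to move; black king on h8.
In check: no.
Legal moves for Black include: Kg8, Bh7, Bg6, Ba6, Bf5, Bb5, Be4, Bc4, Be2, Bc2, Bf1, Bb1, Bxc7, Bd6, Be5, Bf4+, Bg3, Bg1, ... (list truncated; more exist).
Black has legal moves and is not in check → neither.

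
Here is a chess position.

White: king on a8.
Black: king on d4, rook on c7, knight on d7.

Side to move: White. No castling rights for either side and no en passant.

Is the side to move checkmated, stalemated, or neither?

White to move; white king on a8.
In check: no.
King squares — a7: attacked by Rc7; b7: attacked by Rc7; b8: attacked by Nd7.
Legal moves for White: none.
Not in check and no legal moves → stalemate.

stalemate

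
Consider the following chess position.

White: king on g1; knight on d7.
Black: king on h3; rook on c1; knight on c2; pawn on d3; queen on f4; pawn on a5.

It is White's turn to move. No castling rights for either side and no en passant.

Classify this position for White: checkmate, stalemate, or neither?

White to move; white king on g1.
In check: yes, from the black rook on c1.
King squares — f1: attacked by Rc1; h1: attacked by Rc1; f2: attacked by Qf4; g2: attacked by Kh3; h2: attacked by Kh3.
Legal moves for White: none.
In check with no legal moves → checkmate.

checkmate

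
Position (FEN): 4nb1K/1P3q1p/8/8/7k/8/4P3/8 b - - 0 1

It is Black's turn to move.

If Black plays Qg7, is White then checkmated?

After Qg7: white king on h8; in check: yes, from the black queen on g7.
King squares — g7: attacked by Ne8; h7: attacked by Qg7; g8: attacked by Qg7.
White has no legal moves → checkmate.

yes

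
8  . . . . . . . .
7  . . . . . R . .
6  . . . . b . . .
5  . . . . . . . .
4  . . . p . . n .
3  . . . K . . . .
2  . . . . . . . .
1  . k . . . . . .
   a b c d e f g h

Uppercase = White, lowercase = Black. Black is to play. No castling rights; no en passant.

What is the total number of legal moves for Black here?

18

Black to move; king on b1.
In check: no.
Legal moves: Bc8, Bxf7, Bd7, Bf5+, Bd5, Bc4+, Bb3, Ba2, Nh6, Nf6, Ne5+, Ne3, Nh2, Nf2+, Kb2, Ka2, Kc1, Ka1.
Count: 18.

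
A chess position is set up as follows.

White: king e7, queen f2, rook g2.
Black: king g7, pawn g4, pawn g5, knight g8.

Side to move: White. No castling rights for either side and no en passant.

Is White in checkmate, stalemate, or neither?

neither

White to move; white king on e7.
In check: yes, from the black knight on g8.
Legal moves for White: Ke8, Kd8, Kd7, Ke6, Kd6.
White is in check but has 5 legal moves → neither.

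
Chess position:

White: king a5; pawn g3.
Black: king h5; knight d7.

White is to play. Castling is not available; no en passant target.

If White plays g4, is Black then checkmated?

After g4: black king on h5; in check: yes, from the white pawn on g4.
Black has 5 legal replies: Kh6, Kg6, Kg5, Kh4, Kxg4.
In check but a legal move exists → not checkmate.

no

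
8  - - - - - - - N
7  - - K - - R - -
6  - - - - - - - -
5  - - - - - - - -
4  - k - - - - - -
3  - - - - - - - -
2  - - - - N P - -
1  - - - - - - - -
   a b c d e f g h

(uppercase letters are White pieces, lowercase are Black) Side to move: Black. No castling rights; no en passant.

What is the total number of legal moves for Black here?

7

Black to move; king on b4.
In check: no.
Legal moves: Kc5, Kb5, Ka5, Kc4, Ka4, Kb3, Ka3.
Count: 7.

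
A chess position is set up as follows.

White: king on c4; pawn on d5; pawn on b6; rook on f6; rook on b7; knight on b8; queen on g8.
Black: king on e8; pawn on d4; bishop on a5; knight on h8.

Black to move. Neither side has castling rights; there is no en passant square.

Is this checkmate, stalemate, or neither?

checkmate

Black to move; black king on e8.
In check: yes, from the white queen on g8.
King squares — d7: attacked by Rb7; e7: attacked by Rb7; f7: attacked by Rf6; d8: attacked by Qg8; f8: attacked by Rf6.
Legal moves for Black: none.
In check with no legal moves → checkmate.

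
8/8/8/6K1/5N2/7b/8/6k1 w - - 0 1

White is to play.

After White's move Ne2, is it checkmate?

no

After Ne2: black king on g1; in check: yes, from the white knight on e2.
Black has 5 legal replies: Kh2, Kg2, Kf2, Kh1, Kf1.
In check but a legal move exists → not checkmate.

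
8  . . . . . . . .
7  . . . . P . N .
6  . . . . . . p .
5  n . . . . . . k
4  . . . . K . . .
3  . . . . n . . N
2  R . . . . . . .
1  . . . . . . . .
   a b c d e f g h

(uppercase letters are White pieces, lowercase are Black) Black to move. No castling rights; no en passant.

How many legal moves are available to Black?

3

Black to move; king on h5.
In check: yes, from the white knight on g7.
Legal moves: Kh6, Kh4, Kg4.
Count: 3.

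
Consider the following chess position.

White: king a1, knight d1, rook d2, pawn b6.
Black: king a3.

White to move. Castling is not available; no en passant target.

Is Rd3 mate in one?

no

After Rd3: black king on a3; in check: yes, from the white rook on d3.
Black has 2 legal replies: Kb4, Ka4.
In check but a legal move exists → not checkmate.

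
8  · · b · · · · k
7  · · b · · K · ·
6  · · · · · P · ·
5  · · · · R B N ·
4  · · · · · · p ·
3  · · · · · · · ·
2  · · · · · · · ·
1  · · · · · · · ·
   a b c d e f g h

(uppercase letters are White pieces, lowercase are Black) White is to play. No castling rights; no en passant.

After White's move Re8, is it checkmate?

After Re8: black king on h8; in check: yes, from the white rook on e8.
King squares — g7: attacked by Pf6; h7: attacked by Bf5; g8: attacked by Kf7.
Black has no legal moves → checkmate.

yes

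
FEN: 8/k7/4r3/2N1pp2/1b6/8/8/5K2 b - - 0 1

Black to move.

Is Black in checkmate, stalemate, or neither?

Black to move; black king on a7.
In check: no.
Legal moves for Black include: Kb8, Ka8, Kb6, Re8, Re7, Rh6, Rg6, Rf6, Rd6, Rc6, Rb6, Ra6, Bxc5, Ba5, Bc3, Ba3, Bd2, Be1, ... (list truncated; more exist).
Black has legal moves and is not in check → neither.

neither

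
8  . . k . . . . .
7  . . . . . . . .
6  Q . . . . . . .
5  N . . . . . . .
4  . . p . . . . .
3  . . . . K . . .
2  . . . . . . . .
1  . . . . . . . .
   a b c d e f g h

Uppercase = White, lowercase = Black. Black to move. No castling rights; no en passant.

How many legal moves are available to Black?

Black to move; king on c8.
In check: yes, from the white queen on a6.
Legal moves: Kd8, Kb8, Kd7, Kc7.
Count: 4.

4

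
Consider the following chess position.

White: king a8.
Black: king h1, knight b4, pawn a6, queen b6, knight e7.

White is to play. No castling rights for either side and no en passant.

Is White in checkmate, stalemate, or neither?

stalemate

White to move; white king on a8.
In check: no.
King squares — a7: attacked by Qb6; b7: attacked by Qb6; b8: attacked by Qb6.
Legal moves for White: none.
Not in check and no legal moves → stalemate.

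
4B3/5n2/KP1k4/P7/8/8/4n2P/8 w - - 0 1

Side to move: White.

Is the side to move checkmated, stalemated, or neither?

White to move; white king on a6.
In check: no.
Legal moves for White: Bxf7, Bd7, Bc6, Bb5, Ba4, Kb7, Ka7, Kb5, b7, h3, h4.
White has 11 legal moves and is not in check → neither.

neither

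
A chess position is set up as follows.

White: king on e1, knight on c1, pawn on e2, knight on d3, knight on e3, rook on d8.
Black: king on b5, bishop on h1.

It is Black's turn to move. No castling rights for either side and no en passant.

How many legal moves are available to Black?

Black to move; king on b5.
In check: no.
Legal moves: Kc6, Kb6, Ka6, Ka5, Ka4, Ba8, Bb7, Bc6, Bd5, Be4, Bf3, Bg2.
Count: 12.

12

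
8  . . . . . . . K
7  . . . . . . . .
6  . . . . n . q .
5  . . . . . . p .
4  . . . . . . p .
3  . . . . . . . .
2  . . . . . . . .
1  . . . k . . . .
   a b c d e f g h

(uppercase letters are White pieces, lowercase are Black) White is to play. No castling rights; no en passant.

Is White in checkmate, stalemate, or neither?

White to move; white king on h8.
In check: no.
King squares — g7: attacked by Ne6; h7: attacked by Qg6; g8: attacked by Qg6.
Legal moves for White: none.
Not in check and no legal moves → stalemate.

stalemate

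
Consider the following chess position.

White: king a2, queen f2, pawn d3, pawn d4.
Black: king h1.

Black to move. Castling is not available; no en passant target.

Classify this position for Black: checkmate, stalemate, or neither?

stalemate

Black to move; black king on h1.
In check: no.
King squares — g1: attacked by Qf2; g2: attacked by Qf2; h2: attacked by Qf2.
Legal moves for Black: none.
Not in check and no legal moves → stalemate.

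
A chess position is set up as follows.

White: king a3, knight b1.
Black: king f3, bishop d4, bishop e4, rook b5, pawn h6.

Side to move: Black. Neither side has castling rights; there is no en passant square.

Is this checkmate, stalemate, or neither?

neither

Black to move; black king on f3.
In check: no.
Legal moves for Black include: Rb8, Rb7, Rb6, Rh5, Rg5, Rf5, Re5, Rd5, Rc5, Ra5+, Rb4, Rb3+, Rb2, Rxb1, Ba8, Bh7, Bb7, Bg6, ... (list truncated; more exist).
Black has legal moves and is not in check → neither.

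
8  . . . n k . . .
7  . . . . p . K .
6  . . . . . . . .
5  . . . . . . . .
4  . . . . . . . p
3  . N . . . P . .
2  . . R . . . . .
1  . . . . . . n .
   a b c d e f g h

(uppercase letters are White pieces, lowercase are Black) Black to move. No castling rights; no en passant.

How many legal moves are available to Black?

Black to move; king on e8.
In check: no.
Legal moves: Kd7, Nf7, Nb7, Ne6+, Nc6, Nh3, Nxf3, Ne2, e6, h3, e5.
Count: 11.

11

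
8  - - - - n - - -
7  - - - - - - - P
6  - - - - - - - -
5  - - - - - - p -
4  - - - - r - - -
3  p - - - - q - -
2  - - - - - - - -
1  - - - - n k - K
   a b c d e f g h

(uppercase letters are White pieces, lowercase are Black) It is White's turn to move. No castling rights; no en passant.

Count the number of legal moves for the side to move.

1

White to move; king on h1.
In check: yes, from the black queen on f3.
Legal moves: Kh2.
Count: 1.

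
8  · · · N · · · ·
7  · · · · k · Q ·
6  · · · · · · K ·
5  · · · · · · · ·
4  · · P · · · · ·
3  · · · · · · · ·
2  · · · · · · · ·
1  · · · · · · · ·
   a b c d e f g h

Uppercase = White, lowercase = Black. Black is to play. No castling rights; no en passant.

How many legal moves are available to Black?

Black to move; king on e7.
In check: yes, from the white queen on g7.
Legal moves: Ke8, Kxd8, Kd6.
Count: 3.

3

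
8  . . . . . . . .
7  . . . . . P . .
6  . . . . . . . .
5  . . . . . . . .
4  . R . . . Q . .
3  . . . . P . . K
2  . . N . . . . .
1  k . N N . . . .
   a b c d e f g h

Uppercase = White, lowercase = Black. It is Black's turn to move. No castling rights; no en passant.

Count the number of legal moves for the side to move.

0

Black to move; king on a1.
In check: yes, from the white knight on c2.
Legal moves: none.
Count: 0.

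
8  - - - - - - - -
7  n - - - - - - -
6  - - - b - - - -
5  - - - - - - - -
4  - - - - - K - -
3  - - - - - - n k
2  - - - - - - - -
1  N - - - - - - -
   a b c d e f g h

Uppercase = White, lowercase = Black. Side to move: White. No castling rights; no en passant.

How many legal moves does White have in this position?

3

White to move; king on f4.
In check: yes, from the black bishop on d6.
Legal moves: Kg5, Kf3, Ke3.
Count: 3.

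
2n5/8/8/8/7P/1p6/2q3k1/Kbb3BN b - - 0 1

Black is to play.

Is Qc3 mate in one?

After Qc3: white king on a1; in check: yes, from the black queen on c3.
White has 1 legal reply: Kxb1.
In check but a legal move exists → not checkmate.

no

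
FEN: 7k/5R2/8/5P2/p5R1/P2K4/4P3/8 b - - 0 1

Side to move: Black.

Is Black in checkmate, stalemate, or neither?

stalemate

Black to move; black king on h8.
In check: no.
King squares — g7: attacked by Rg4; h7: attacked by Rf7; g8: attacked by Rg4.
Legal moves for Black: none.
Not in check and no legal moves → stalemate.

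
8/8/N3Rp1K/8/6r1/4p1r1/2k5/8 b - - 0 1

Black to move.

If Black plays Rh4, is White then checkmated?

yes

After Rh4: white king on h6; in check: yes, from the black rook on h4.
King squares — g5: attacked by Rg3; h5: attacked by Rh4; g6: attacked by Rg3; g7: attacked by Rg3; h7: attacked by Rh4.
White has no legal moves → checkmate.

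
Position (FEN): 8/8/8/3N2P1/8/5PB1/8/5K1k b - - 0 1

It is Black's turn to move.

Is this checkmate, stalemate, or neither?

stalemate

Black to move; black king on h1.
In check: no.
King squares — g1: attacked by Kf1; g2: attacked by Kf1; h2: attacked by Bg3.
Legal moves for Black: none.
Not in check and no legal moves → stalemate.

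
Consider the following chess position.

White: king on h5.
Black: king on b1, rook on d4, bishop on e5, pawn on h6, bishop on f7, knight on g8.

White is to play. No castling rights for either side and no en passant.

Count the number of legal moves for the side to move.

White to move; king on h5.
In check: yes, from the black bishop on f7.
Legal moves: none.
Count: 0.

0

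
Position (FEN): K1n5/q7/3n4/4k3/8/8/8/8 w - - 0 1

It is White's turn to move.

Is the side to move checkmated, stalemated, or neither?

checkmate

White to move; white king on a8.
In check: yes, from the black queen on a7.
King squares — a7: attacked by Nc8; b7: attacked by Nd6; b8: attacked by Qa7.
Legal moves for White: none.
In check with no legal moves → checkmate.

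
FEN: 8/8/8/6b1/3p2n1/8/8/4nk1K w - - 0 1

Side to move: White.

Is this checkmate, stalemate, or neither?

White to move; white king on h1.
In check: no.
King squares — g1: attacked by Kf1; g2: attacked by Ne1; h2: attacked by Ng4.
Legal moves for White: none.
Not in check and no legal moves → stalemate.

stalemate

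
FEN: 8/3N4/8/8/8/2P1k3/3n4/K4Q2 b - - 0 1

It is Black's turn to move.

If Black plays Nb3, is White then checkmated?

no

After Nb3: white king on a1; in check: yes, from the black knight on b3.
White has 3 legal replies: Kb2, Ka2, Kb1.
In check but a legal move exists → not checkmate.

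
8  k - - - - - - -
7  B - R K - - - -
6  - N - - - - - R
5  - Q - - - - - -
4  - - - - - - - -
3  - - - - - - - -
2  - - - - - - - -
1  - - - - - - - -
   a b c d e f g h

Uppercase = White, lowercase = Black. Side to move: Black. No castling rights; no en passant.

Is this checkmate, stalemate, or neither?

checkmate

Black to move; black king on a8.
In check: yes, from the white knight on b6.
King squares — a7: attacked by Rc7; b7: attacked by Rc7; b8: attacked by Ba7.
Legal moves for Black: none.
In check with no legal moves → checkmate.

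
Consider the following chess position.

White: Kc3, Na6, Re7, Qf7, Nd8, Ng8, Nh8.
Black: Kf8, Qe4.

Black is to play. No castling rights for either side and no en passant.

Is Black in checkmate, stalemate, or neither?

Black to move; black king on f8.
In check: yes, from the white queen on f7.
King squares — e7: attacked by Qf7; f7: attacked by Re7; g7: attacked by Qf7; e8: attacked by Re7; g8: attacked by Qf7.
Legal moves for Black: none.
In check with no legal moves → checkmate.

checkmate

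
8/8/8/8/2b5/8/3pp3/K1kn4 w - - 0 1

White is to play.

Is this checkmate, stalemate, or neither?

White to move; white king on a1.
In check: no.
King squares — b1: attacked by Kc1; a2: attacked by Bc4; b2: attacked by Kc1.
Legal moves for White: none.
Not in check and no legal moves → stalemate.

stalemate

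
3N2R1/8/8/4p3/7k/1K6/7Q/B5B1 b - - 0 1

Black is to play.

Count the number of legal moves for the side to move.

0

Black to move; king on h4.
In check: yes, from the white queen on h2.
Legal moves: none.
Count: 0.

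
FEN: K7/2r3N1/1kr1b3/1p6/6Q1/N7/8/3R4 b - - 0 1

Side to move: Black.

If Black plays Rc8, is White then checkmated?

yes

After Rc8: white king on a8; in check: yes, from the black rook on c8.
King squares — a7: attacked by Kb6; b7: attacked by Kb6; b8: attacked by Rc8.
White has no legal moves → checkmate.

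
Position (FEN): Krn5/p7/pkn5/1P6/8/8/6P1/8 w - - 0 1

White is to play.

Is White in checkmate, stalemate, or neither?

checkmate

White to move; white king on a8.
In check: yes, from the black rook on b8.
King squares — a7: attacked by Kb6; b7: attacked by Kb6; b8: attacked by Nc6.
Legal moves for White: none.
In check with no legal moves → checkmate.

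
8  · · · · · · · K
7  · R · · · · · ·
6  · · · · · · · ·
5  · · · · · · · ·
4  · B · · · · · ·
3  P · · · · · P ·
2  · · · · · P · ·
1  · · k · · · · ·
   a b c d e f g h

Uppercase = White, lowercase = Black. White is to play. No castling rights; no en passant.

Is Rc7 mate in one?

After Rc7: black king on c1; in check: yes, from the white rook on c7.
Black has 3 legal replies: Kb2, Kd1, Kb1.
In check but a legal move exists → not checkmate.

no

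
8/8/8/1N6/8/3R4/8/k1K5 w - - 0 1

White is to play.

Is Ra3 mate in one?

After Ra3: black king on a1; in check: yes, from the white rook on a3.
King squares — b1: attacked by Kc1; a2: attacked by Ra3; b2: attacked by Kc1.
Black has no legal moves → checkmate.

yes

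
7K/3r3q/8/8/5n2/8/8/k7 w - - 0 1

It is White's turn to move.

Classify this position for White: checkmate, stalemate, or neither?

White to move; white king on h8.
In check: yes, from the black queen on h7.
King squares — g7: attacked by Rd7; h7: attacked by Rd7; g8: attacked by Qh7.
Legal moves for White: none.
In check with no legal moves → checkmate.

checkmate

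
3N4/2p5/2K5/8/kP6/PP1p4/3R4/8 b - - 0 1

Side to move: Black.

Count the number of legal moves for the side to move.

Black to move; king on a4.
In check: yes, from the white pawn on b3.
Legal moves: Kxb3, Kxa3.
Count: 2.

2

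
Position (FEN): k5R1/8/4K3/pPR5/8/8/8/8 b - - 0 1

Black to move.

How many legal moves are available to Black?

Black to move; king on a8.
In check: yes, from the white rook on g8.
Legal moves: Kb7, Ka7.
Count: 2.

2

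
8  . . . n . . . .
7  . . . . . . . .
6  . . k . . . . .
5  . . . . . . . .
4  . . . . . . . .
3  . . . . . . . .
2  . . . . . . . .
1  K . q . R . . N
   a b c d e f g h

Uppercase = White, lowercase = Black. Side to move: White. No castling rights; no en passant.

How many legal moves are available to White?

2

White to move; king on a1.
In check: yes, from the black queen on c1.
Legal moves: Ka2, Rxc1+.
Count: 2.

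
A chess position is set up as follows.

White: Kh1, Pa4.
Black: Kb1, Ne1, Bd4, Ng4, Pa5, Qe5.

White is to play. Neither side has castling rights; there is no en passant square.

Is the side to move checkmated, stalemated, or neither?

stalemate

White to move; white king on h1.
In check: no.
King squares — g1: attacked by Bd4; g2: attacked by Ne1; h2: attacked by Ng4.
Legal moves for White: none.
Not in check and no legal moves → stalemate.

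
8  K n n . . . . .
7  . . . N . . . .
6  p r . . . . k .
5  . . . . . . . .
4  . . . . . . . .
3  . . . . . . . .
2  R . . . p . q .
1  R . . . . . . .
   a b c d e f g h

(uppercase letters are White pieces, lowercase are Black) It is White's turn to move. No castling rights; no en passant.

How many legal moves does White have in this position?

0

White to move; king on a8.
In check: yes, from the black queen on g2.
Legal moves: none.
Count: 0.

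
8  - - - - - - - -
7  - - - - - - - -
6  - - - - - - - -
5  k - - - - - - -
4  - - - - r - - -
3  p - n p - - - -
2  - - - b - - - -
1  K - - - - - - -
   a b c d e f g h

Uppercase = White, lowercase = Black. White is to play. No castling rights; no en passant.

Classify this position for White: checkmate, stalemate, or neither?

stalemate

White to move; white king on a1.
In check: no.
King squares — b1: attacked by Nc3; a2: attacked by Nc3; b2: attacked by Pa3.
Legal moves for White: none.
Not in check and no legal moves → stalemate.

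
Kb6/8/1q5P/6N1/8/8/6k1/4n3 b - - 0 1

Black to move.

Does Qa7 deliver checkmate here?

After Qa7: white king on a8; in check: yes, from the black queen on a7.
King squares — a7: attacked by Bb8; b7: attacked by Qa7; b8: attacked by Qa7.
White has no legal moves → checkmate.

yes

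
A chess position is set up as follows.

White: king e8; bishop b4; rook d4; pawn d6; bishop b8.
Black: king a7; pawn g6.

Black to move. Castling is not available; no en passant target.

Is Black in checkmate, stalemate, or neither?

Black to move; black king on a7.
In check: yes, from the white bishop on b8.
King squares — a6: available; b6: available; b7: available; a8: available; b8: available.
Legal moves for Black: Kxb8, Ka8, Kb7, Kb6, Ka6.
Black is in check but has 5 legal moves → neither.

neither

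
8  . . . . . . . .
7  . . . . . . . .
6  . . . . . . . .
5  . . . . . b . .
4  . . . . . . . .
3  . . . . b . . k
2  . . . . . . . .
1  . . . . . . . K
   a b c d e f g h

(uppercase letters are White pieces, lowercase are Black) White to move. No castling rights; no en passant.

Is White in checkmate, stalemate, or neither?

stalemate

White to move; white king on h1.
In check: no.
King squares — g1: attacked by Be3; g2: attacked by Kh3; h2: attacked by Kh3.
Legal moves for White: none.
Not in check and no legal moves → stalemate.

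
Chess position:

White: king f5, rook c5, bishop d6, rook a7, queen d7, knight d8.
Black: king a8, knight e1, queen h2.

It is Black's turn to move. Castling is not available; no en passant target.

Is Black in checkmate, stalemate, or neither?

Black to move; black king on a8.
In check: yes, from the white rook on a7.
King squares — a7: attacked by Qd7; b7: attacked by Ra7; b8: attacked by Bd6.
Legal moves for Black: none.
In check with no legal moves → checkmate.

checkmate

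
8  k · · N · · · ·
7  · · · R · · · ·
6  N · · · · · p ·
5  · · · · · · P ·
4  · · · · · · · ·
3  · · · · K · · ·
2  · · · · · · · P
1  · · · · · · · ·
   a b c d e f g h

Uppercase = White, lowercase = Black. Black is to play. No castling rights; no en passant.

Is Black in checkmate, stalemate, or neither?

Black to move; black king on a8.
In check: no.
King squares — a7: attacked by Rd7; b7: attacked by Rd7; b8: attacked by Na6.
Legal moves for Black: none.
Not in check and no legal moves → stalemate.

stalemate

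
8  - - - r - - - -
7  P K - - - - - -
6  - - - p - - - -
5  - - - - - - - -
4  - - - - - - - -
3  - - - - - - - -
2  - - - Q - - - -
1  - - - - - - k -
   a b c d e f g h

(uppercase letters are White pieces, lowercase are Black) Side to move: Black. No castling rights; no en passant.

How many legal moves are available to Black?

11

Black to move; king on g1.
In check: no.
Legal moves: Rh8, Rg8, Rf8, Re8, Rc8, Rb8+, Ra8, Rd7+, Kh1, Kf1, d5.
Count: 11.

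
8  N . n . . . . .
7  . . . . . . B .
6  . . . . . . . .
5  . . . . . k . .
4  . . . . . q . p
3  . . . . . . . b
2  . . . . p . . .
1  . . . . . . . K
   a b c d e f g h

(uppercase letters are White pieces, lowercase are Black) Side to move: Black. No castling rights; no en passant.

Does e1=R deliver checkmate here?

After e1=R: white king on h1; in check: yes, from the black rook on e1.
King squares — g1: attacked by Re1; g2: attacked by Bh3; h2: attacked by Qf4.
White has no legal moves → checkmate.

yes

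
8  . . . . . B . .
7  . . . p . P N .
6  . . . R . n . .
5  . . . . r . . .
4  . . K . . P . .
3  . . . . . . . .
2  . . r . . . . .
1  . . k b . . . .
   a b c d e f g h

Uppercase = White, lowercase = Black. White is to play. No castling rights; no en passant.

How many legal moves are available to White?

4

White to move; king on c4.
In check: yes, from the black rook on c2.
Legal moves: Kd4, Kb4, Kd3, Kb3.
Count: 4.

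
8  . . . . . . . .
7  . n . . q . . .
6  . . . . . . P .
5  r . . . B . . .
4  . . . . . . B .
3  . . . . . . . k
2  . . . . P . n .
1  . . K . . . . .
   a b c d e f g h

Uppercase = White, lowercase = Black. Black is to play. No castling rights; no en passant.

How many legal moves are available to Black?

Black to move; king on h3.
In check: yes, from the white bishop on g4.
Legal moves: Kh4, Kxg4.
Count: 2.

2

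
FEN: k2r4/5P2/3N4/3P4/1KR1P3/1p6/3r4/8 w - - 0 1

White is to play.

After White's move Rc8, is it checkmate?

no

After Rc8: black king on a8; in check: yes, from the white rook on c8.
Black has 2 legal replies: Ka7, Rxc8.
In check but a legal move exists → not checkmate.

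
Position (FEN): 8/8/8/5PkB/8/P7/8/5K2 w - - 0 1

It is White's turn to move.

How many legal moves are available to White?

14

White to move; king on f1.
In check: no.
Legal moves: Be8, Bf7, Bg6, Bg4, Bf3, Be2, Bd1, Kg2, Kf2, Ke2, Kg1, Ke1, f6, a4.
Count: 14.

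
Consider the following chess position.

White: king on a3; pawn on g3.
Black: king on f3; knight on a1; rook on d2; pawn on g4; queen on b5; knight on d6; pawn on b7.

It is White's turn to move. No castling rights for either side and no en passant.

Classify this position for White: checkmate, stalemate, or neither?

stalemate

White to move; white king on a3.
In check: no.
King squares — a2: attacked by Rd2; b2: attacked by Rd2; b3: attacked by Na1; a4: attacked by Qb5; b4: attacked by Qb5.
Legal moves for White: none.
Not in check and no legal moves → stalemate.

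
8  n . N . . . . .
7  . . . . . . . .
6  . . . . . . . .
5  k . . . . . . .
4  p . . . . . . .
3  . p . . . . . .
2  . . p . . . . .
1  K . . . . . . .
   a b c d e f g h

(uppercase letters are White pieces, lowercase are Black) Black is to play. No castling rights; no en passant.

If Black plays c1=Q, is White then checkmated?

After c1=Q: white king on a1; in check: yes, from the black queen on c1.
King squares — b1: attacked by Qc1; a2: attacked by Pb3; b2: attacked by Qc1.
White has no legal moves → checkmate.

yes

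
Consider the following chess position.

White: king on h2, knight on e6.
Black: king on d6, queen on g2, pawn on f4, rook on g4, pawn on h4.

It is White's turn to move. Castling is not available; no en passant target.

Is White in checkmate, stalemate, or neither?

checkmate

White to move; white king on h2.
In check: yes, from the black queen on g2.
King squares — g1: attacked by Qg2; h1: attacked by Qg2; g2: attacked by Rg4; g3: attacked by Qg2; h3: attacked by Qg2.
Legal moves for White: none.
In check with no legal moves → checkmate.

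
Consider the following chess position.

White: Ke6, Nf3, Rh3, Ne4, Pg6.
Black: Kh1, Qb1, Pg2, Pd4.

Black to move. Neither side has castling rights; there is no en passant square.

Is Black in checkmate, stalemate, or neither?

checkmate

Black to move; black king on h1.
In check: yes, from the white rook on h3.
King squares — g1: attacked by Nf3; g2: own pawn; h2: attacked by Nf3.
Legal moves for Black: none.
In check with no legal moves → checkmate.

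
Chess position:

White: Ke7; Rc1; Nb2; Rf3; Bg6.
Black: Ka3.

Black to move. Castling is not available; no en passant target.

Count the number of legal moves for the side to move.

3

Black to move; king on a3.
In check: yes, from the white rook on f3.
Legal moves: Kb4, Kxb2, Ka2.
Count: 3.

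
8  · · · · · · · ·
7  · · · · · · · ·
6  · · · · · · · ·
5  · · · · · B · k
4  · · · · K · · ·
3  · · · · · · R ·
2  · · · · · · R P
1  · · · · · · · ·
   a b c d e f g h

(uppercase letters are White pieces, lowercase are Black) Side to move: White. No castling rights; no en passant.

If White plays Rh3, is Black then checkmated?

After Rh3: black king on h5; in check: yes, from the white rook on h3.
King squares — g4: attacked by Rg2; h4: attacked by Rh3; g5: attacked by Rg2; g6: attacked by Rg2; h6: attacked by Rh3.
Black has no legal moves → checkmate.

yes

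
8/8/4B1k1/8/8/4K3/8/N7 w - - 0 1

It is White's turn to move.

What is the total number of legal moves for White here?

21

White to move; king on e3.
In check: no.
Legal moves: Bg8, Bc8, Bf7+, Bd7, Bf5+, Bd5, Bg4, Bc4, Bh3, Bb3, Ba2, Kf4, Ke4, Kd4, Kf3, Kd3, Kf2, Ke2, Kd2, Nb3, Nc2.
Count: 21.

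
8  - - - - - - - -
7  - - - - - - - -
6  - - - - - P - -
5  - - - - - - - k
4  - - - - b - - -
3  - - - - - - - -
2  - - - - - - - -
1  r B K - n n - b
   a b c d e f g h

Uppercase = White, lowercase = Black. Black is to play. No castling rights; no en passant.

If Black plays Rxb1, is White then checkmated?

After Rxb1: white king on c1; in check: yes, from the black rook on b1.
King squares — b1: attacked by Be4; d1: attacked by Rb1; b2: attacked by Rb1; c2: attacked by Ne1; d2: attacked by Nf1.
White has no legal moves → checkmate.

yes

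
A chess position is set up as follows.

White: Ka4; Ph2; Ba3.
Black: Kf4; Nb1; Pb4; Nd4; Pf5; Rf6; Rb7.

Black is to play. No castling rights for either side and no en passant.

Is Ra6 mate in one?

yes

After Ra6: white king on a4; in check: yes, from the black rook on a6.
King squares — a3: own bishop; b3: attacked by Nd4; b4: attacked by Rb7; a5: attacked by Ra6; b5: attacked by Nd4.
White has no legal moves → checkmate.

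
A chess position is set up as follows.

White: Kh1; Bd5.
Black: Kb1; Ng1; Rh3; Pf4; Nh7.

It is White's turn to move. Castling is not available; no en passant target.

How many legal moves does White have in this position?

White to move; king on h1.
In check: yes, from the black rook on h3.
Legal moves: Kg2, Kxg1.
Count: 2.

2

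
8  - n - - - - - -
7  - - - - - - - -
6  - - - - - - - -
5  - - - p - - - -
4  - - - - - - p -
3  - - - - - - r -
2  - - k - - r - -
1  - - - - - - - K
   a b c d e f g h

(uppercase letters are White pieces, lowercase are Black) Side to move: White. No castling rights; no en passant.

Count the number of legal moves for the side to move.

White to move; king on h1.
In check: no.
Legal moves: none.
Count: 0.

0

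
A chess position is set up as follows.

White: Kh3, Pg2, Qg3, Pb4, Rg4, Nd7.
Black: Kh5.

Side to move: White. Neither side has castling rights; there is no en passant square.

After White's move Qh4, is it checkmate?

yes

After Qh4: black king on h5; in check: yes, from the white queen on h4.
King squares — g4: attacked by Kh3; h4: attacked by Kh3; g5: attacked by Rg4; g6: attacked by Rg4; h6: attacked by Qh4.
Black has no legal moves → checkmate.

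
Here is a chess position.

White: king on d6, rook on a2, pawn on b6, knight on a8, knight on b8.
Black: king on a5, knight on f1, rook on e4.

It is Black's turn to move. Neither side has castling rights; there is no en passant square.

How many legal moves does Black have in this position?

3

Black to move; king on a5.
In check: yes, from the white rook on a2.
Legal moves: Kb5, Kb4, Ra4.
Count: 3.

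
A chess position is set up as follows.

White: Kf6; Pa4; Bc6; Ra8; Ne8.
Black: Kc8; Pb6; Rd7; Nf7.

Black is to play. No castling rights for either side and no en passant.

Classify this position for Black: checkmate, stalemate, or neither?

Black to move; black king on c8.
In check: yes, from the white rook on a8.
King squares — b7: attacked by Bc6; c7: attacked by Ne8; d7: own rook; b8: attacked by Ra8; d8: attacked by Ra8.
Legal moves for Black: none.
In check with no legal moves → checkmate.

checkmate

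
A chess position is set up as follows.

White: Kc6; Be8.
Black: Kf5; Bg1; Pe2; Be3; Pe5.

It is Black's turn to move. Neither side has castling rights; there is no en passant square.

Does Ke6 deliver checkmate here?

After Ke6: white king on c6; in check: no.
White is not in check, so this cannot be checkmate.

no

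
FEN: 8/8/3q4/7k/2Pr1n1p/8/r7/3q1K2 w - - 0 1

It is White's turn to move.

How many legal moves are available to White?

0

White to move; king on f1.
In check: yes, from the black queen on d1.
Legal moves: none.
Count: 0.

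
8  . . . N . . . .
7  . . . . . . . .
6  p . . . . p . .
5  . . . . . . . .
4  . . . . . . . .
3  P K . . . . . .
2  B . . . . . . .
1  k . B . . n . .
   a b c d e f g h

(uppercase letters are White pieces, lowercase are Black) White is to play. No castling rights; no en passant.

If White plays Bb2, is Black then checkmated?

yes

After Bb2: black king on a1; in check: yes, from the white bishop on b2.
King squares — b1: attacked by Ba2; a2: attacked by Kb3; b2: attacked by Kb3.
Black has no legal moves → checkmate.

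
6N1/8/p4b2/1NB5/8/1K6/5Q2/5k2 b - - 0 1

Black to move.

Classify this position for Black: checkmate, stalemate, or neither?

checkmate

Black to move; black king on f1.
In check: yes, from the white queen on f2.
King squares — e1: attacked by Qf2; g1: attacked by Qf2; e2: attacked by Qf2; f2: attacked by Bc5; g2: attacked by Qf2.
Legal moves for Black: none.
In check with no legal moves → checkmate.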